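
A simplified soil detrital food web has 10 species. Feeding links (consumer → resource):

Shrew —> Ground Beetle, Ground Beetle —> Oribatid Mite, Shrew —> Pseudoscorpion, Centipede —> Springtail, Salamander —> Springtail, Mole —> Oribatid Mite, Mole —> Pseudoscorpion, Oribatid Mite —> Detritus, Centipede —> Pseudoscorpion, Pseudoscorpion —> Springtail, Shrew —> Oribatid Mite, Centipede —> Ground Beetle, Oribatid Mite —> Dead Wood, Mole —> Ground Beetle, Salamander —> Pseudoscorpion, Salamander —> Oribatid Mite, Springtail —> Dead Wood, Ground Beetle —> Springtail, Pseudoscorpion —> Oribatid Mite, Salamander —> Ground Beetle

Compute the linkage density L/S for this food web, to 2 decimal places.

There are L = 20 links among S = 10 species.
L/S = 20/10 = 2.0000 ≈ 2.00.

L/S = 2.00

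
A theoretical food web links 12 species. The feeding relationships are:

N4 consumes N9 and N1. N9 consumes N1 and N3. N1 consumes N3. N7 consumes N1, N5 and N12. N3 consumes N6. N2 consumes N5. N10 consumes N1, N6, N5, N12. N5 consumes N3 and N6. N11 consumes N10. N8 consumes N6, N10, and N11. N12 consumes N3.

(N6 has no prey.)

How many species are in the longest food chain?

6 species

One longest chain: N6 → N3 → N12 → N10 → N11 → N8.
It has 6 species and 5 links.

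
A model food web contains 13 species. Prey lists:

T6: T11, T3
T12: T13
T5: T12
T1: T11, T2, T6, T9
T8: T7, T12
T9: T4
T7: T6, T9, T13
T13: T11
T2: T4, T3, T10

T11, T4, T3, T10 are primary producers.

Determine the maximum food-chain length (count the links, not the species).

One longest chain: T11 → T13 → T12 → T5.
It has 4 species and 3 links.

3 links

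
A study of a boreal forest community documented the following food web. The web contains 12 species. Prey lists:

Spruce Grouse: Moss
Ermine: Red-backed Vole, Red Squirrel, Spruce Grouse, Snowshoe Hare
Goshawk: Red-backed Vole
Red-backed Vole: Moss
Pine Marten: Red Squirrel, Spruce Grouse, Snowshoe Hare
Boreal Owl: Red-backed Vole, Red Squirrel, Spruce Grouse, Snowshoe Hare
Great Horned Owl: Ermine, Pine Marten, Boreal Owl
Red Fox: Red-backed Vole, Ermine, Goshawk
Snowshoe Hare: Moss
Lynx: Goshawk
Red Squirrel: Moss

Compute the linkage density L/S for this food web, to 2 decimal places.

There are L = 23 links among S = 12 species.
L/S = 23/12 = 1.9167 ≈ 1.92.

L/S = 1.92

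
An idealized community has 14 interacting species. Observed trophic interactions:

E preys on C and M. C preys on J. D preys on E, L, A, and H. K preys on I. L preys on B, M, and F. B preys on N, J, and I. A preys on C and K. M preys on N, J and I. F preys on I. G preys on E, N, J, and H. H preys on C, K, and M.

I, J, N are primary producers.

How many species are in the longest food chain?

4 species

One longest chain: I → K → H → G.
It has 4 species and 3 links.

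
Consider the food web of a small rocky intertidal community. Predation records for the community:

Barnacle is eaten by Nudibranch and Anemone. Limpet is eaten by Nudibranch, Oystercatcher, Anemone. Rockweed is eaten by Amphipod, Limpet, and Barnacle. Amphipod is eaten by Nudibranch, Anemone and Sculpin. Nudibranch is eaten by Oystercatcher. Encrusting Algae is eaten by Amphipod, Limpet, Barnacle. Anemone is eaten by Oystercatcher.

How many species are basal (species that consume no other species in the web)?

2

Basal species (no prey listed): Rockweed, Encrusting Algae.
Count: 2.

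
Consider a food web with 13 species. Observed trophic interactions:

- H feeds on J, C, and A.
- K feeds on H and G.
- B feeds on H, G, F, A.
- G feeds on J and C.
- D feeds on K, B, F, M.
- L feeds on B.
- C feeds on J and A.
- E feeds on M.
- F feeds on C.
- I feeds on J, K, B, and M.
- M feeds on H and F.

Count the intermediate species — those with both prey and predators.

Intermediate species (has both prey and predators): C, H, G, F, K, B, M.
Count: 7.

7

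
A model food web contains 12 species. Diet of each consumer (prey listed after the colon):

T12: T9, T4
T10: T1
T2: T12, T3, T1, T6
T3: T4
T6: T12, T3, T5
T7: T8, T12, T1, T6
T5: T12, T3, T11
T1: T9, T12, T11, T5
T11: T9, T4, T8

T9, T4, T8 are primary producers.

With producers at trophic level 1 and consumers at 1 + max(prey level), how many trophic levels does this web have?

5

Producers (level 1): T9, T4, T8.
T9 → T12 → T5 → T6 → T7 gives T7 level 5.
No species has a prey at level 5, so no species reaches level 6.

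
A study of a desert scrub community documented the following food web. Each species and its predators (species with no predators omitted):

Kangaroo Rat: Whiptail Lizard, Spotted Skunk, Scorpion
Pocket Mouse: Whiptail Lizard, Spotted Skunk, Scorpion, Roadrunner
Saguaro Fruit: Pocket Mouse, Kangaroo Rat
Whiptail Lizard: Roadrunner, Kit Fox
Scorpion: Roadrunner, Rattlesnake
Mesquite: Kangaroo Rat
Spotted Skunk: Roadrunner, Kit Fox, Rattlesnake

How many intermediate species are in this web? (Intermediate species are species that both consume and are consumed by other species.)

5

Intermediate species (has both prey and predators): Pocket Mouse, Kangaroo Rat, Whiptail Lizard, Spotted Skunk, Scorpion.
Count: 5.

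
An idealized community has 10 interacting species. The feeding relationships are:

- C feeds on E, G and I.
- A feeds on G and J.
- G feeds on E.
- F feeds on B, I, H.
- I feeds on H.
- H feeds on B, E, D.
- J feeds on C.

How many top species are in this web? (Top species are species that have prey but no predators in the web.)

Top species (has prey, but nothing eats it): F, A.
Count: 2.

2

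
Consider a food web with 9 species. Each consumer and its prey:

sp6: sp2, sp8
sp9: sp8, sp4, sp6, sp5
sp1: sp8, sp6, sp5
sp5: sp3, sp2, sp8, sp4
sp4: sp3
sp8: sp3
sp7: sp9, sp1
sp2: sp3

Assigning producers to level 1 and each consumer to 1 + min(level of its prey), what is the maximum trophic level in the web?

4

Producers (level 1): sp3.
Following each consumer down to its lowest-level prey: sp3 → sp8 → sp9 → sp7 (levels 1 through 4).
All prey of sp7 (sp9 3, sp1 3) are at level 3 or above, so sp7 is at level 1 + 3 = 4.
Every consumer has at least one prey at level 3 or below, so none exceeds level 4.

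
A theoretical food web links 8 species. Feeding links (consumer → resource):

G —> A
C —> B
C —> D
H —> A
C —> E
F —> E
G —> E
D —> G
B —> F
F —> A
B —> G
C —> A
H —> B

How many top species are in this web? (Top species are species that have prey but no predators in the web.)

2

Top species (has prey, but nothing eats it): C, H.
Count: 2.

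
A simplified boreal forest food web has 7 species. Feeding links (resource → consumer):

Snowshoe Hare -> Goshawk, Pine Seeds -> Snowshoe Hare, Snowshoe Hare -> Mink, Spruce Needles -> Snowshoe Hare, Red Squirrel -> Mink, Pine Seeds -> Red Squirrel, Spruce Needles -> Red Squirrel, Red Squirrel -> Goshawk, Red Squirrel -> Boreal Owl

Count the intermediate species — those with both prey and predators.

Intermediate species (has both prey and predators): Snowshoe Hare, Red Squirrel.
Count: 2.

2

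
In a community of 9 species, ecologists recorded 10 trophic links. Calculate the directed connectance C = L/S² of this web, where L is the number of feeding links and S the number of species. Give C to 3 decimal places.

The web has S = 9 species and L = 10 feeding links.
C = L / S² = 10 / 81 = 0.1235 ≈ 0.123.

C = 0.123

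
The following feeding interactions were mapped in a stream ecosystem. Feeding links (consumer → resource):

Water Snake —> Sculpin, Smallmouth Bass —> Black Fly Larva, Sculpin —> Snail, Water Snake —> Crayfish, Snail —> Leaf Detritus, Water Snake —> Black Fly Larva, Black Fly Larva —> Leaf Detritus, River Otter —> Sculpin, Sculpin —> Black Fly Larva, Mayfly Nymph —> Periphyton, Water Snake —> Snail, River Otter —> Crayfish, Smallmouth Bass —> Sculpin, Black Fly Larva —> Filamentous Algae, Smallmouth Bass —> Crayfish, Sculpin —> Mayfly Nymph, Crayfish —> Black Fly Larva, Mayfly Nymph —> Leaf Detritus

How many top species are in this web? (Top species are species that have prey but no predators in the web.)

Top species (has prey, but nothing eats it): Water Snake, River Otter, Smallmouth Bass.
Count: 3.

3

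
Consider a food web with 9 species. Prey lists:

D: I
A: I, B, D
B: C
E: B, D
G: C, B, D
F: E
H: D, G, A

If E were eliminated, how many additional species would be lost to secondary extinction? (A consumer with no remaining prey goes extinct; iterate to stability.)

Remove E.
Round 1: F (all prey gone) → extinct.
No further losses. Total secondary extinctions: 1.

1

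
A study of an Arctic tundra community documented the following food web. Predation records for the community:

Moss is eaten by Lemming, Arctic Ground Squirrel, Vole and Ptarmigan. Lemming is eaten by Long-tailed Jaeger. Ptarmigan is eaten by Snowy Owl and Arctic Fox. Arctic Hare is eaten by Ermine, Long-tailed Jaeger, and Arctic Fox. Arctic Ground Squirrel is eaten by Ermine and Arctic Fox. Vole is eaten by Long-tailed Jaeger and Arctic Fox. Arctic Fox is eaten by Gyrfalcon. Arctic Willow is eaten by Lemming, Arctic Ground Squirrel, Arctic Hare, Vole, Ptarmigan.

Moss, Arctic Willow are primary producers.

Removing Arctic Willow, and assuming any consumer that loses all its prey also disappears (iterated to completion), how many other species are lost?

1

Remove Arctic Willow.
Round 1: Arctic Hare (all prey gone) → extinct.
No further losses. Total secondary extinctions: 1.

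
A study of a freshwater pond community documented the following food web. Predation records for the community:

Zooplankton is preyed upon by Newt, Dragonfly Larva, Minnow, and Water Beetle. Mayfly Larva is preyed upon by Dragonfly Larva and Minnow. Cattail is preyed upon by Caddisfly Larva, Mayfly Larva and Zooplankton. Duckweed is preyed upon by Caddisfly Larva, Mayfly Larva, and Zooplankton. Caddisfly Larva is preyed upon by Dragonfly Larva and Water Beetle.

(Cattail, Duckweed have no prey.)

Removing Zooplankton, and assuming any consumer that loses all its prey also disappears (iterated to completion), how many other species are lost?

1

Remove Zooplankton.
Round 1: Newt (all prey gone) → extinct.
No further losses. Total secondary extinctions: 1.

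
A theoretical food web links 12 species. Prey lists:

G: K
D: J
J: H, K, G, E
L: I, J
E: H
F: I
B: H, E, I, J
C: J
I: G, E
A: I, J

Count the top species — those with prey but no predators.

Top species (has prey, but nothing eats it): F, A, L, D, C, B.
Count: 6.

6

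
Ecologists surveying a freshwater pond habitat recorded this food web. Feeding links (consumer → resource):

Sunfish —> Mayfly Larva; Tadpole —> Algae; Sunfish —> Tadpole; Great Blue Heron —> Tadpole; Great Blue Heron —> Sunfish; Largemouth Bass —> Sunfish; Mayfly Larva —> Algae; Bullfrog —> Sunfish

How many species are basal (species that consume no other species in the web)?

Basal species (no prey listed): Algae.
Count: 1.

1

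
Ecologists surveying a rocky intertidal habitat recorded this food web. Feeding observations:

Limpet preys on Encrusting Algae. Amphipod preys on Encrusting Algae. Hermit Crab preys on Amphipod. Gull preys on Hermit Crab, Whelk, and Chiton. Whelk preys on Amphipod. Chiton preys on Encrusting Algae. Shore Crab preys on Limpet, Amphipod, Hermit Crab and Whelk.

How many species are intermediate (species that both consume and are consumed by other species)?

Intermediate species (has both prey and predators): Limpet, Chiton, Amphipod, Whelk, Hermit Crab.
Count: 5.

5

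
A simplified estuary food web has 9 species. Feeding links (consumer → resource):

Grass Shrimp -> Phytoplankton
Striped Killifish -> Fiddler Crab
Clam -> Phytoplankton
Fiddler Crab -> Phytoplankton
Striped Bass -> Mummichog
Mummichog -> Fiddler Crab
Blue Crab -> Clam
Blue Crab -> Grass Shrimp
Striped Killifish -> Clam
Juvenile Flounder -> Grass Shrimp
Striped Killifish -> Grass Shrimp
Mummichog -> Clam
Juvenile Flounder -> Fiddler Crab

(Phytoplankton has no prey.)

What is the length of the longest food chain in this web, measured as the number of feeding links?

One longest chain: Phytoplankton → Fiddler Crab → Mummichog → Striped Bass.
It has 4 species and 3 links.

3 links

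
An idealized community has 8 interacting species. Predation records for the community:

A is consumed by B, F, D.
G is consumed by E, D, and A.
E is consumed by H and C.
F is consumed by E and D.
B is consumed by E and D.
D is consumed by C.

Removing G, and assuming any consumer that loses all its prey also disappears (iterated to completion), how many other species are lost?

7

Remove G.
Round 1: A (all prey gone) → extinct.
Round 2: B (all prey gone), F (all prey gone) → extinct.
Round 3: D (all prey gone), E (all prey gone) → extinct.
Round 4: H (all prey gone), C (all prey gone) → extinct.
No further losses. Total secondary extinctions: 7.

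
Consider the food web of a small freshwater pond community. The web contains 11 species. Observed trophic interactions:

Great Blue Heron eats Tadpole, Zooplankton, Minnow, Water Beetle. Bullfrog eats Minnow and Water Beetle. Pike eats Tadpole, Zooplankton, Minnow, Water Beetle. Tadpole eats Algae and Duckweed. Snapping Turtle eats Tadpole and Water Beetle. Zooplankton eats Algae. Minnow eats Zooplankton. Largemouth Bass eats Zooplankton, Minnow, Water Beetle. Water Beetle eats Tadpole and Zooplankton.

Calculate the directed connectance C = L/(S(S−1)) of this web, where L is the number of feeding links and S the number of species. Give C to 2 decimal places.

C = 0.19

The web has S = 11 species and L = 21 feeding links.
C = L / (S(S−1)) = 21 / 110 = 0.1909 ≈ 0.19.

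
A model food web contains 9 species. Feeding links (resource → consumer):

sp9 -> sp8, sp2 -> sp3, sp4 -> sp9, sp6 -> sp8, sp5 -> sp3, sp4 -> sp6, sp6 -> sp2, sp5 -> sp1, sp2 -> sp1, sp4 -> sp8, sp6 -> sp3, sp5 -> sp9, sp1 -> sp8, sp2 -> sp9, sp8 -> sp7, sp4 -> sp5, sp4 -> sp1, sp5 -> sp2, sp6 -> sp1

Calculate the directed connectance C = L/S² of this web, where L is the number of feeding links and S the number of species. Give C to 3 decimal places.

C = 0.235

The web has S = 9 species and L = 19 feeding links.
C = L / S² = 19 / 81 = 0.2346 ≈ 0.235.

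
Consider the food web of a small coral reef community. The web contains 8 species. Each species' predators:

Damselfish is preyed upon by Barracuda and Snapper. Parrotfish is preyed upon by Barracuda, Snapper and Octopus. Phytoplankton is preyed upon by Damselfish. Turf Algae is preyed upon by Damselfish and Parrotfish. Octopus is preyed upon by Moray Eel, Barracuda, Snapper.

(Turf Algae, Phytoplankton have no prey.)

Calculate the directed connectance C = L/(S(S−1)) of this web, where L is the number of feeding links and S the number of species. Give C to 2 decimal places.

C = 0.20

The web has S = 8 species and L = 11 feeding links.
C = L / (S(S−1)) = 11 / 56 = 0.1964 ≈ 0.20.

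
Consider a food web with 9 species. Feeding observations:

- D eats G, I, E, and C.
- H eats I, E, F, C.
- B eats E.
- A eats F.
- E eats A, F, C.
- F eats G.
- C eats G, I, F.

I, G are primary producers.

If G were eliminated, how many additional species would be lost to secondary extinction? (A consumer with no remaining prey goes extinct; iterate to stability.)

2

Remove G.
Round 1: F (all prey gone) → extinct.
Round 2: A (all prey gone) → extinct.
No further losses. Total secondary extinctions: 2.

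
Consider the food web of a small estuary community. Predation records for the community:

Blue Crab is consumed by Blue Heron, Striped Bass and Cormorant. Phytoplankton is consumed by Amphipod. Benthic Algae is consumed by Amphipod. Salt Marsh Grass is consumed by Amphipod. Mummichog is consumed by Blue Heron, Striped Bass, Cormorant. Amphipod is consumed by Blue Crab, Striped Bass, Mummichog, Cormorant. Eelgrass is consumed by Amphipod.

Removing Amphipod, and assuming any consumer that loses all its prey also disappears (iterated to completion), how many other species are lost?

Remove Amphipod.
Round 1: Blue Crab (all prey gone), Mummichog (all prey gone) → extinct.
Round 2: Cormorant (all prey gone), Striped Bass (all prey gone), Blue Heron (all prey gone) → extinct.
No further losses. Total secondary extinctions: 5.

5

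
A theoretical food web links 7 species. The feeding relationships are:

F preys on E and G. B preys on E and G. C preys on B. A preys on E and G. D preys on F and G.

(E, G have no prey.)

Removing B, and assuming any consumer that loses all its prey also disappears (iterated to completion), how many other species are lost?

Remove B.
Round 1: C (all prey gone) → extinct.
No further losses. Total secondary extinctions: 1.

1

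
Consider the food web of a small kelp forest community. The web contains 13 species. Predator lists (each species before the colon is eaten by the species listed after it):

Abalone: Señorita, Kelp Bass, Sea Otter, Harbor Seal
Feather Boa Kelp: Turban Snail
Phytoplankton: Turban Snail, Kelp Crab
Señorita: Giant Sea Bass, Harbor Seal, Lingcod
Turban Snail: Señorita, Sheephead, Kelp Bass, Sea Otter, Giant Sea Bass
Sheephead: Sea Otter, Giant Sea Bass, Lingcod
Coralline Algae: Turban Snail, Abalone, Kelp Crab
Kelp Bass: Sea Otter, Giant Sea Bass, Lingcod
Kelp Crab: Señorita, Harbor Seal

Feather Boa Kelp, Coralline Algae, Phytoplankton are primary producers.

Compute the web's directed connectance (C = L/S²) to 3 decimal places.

The web has S = 13 species and L = 26 feeding links.
C = L / S² = 26 / 169 = 0.1538 ≈ 0.154.

C = 0.154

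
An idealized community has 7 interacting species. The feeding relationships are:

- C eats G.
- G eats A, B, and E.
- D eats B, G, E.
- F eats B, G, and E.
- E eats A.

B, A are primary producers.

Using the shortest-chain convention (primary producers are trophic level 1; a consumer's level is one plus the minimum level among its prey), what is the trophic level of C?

B is a producer → level 1.
G eats B → level 2.
C eats G → level 3.
No prey of C is below level 2, so 3 is the minimum.

Trophic level 3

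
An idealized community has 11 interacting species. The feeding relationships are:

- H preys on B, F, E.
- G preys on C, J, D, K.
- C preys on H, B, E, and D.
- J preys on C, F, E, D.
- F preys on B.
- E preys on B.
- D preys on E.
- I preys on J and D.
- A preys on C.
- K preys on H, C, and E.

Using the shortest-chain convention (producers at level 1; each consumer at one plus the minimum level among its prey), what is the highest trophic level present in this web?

4

Producers (level 1): B.
Following each consumer down to its lowest-level prey: B → E → D → I (levels 1 through 4).
All prey of I (D 3, J 3) are at level 3 or above, so I is at level 1 + 3 = 4.
Every consumer has at least one prey at level 3 or below, so none exceeds level 4.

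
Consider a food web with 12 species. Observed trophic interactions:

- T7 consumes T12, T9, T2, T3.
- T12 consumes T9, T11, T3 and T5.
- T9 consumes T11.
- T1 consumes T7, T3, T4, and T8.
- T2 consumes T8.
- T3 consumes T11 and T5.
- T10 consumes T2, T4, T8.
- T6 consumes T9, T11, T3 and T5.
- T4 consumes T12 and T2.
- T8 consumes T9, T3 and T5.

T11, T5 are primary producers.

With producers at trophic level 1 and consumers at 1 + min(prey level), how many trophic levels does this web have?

Producers (level 1): T11, T5.
Following each consumer down to its lowest-level prey: T5 → T8 → T10 (levels 1 through 3).
All prey of T10 (T8 2, T4 3, T2 3) are at level 2 or above, so T10 is at level 1 + 2 = 3.
Every consumer has at least one prey at level 2 or below, so none exceeds level 3.

3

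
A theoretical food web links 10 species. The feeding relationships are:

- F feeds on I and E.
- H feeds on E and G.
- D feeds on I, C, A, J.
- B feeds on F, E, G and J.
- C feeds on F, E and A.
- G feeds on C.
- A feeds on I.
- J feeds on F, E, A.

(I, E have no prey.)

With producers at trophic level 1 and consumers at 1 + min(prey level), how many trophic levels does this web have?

Producers (level 1): I, E.
Following each consumer down to its lowest-level prey: E → C → G (levels 1 through 3).
All prey of G (C 2) are at level 2 or above, so G is at level 1 + 2 = 3.
Every consumer has at least one prey at level 2 or below, so none exceeds level 3.

3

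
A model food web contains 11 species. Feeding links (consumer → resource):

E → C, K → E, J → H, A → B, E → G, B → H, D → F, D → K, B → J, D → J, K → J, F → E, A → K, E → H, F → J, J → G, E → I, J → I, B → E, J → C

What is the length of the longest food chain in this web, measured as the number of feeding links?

One longest chain: I → J → K → A.
It has 4 species and 3 links.

3 links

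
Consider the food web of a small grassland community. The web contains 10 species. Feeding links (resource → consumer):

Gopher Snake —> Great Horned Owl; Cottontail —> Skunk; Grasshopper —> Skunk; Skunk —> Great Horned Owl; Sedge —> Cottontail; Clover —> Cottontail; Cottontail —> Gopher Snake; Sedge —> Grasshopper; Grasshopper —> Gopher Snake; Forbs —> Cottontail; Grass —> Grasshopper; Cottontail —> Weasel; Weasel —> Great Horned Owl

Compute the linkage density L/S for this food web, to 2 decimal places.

There are L = 13 links among S = 10 species.
L/S = 13/10 = 1.3000 ≈ 1.30.

L/S = 1.30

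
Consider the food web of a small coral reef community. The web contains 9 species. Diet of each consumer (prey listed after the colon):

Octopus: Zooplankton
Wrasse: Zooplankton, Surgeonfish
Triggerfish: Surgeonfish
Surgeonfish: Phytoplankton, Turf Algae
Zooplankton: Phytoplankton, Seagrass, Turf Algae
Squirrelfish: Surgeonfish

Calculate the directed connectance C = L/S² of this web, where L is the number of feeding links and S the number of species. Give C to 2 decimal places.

C = 0.12

The web has S = 9 species and L = 10 feeding links.
C = L / S² = 10 / 81 = 0.1235 ≈ 0.12.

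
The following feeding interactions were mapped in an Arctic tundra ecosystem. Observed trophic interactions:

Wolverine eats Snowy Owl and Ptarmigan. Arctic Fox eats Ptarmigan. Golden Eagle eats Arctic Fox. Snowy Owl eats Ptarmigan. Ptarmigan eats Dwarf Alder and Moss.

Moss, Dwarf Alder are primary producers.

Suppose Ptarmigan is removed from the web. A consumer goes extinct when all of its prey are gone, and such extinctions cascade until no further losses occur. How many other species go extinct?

4

Remove Ptarmigan.
Round 1: Snowy Owl (all prey gone), Arctic Fox (all prey gone) → extinct.
Round 2: Golden Eagle (all prey gone), Wolverine (all prey gone) → extinct.
No further losses. Total secondary extinctions: 4.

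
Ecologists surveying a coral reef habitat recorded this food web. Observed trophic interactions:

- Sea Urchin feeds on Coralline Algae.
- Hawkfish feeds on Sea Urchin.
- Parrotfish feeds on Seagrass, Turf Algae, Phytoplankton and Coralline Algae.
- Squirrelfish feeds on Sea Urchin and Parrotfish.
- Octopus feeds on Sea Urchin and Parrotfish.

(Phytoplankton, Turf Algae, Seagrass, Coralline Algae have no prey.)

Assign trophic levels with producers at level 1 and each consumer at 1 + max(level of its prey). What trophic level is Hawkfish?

Trophic level 3

Coralline Algae is a producer → level 1.
Sea Urchin eats Coralline Algae → level 2.
Hawkfish eats Sea Urchin → level 3.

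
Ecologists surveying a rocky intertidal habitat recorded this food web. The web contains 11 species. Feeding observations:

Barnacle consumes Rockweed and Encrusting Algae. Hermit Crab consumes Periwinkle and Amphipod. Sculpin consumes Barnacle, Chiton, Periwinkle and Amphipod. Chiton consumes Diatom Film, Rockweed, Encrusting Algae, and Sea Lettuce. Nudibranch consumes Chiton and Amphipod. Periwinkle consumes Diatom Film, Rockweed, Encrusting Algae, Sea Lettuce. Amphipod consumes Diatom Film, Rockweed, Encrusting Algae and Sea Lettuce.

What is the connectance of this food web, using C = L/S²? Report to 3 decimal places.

C = 0.182

The web has S = 11 species and L = 22 feeding links.
C = L / S² = 22 / 121 = 0.1818 ≈ 0.182.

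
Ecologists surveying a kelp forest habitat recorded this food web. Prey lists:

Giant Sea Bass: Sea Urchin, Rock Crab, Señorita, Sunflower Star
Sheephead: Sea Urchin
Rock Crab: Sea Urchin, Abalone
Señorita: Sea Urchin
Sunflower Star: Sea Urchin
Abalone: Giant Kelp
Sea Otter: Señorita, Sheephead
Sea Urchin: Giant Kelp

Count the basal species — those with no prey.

1

Basal species (no prey listed): Giant Kelp.
Count: 1.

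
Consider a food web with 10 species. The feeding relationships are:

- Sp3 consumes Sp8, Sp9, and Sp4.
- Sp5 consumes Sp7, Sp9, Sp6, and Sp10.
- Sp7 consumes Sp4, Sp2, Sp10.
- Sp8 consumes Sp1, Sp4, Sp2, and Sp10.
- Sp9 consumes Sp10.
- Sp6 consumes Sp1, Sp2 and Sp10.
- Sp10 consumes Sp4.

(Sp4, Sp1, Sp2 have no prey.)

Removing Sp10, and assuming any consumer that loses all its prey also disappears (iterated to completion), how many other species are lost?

Remove Sp10.
Round 1: Sp9 (all prey gone) → extinct.
No further losses. Total secondary extinctions: 1.

1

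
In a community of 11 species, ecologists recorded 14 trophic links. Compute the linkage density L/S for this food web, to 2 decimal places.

L/S = 1.27

There are L = 14 links among S = 11 species.
L/S = 14/11 = 1.2727 ≈ 1.27.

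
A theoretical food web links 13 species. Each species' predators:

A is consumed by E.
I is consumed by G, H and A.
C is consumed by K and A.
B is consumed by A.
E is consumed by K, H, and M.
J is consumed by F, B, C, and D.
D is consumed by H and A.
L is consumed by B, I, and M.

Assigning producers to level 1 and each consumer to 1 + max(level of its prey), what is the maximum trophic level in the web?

Producers (level 1): J, L.
L → I → A → E → H gives H level 5.
No species has a prey at level 5, so no species reaches level 6.

5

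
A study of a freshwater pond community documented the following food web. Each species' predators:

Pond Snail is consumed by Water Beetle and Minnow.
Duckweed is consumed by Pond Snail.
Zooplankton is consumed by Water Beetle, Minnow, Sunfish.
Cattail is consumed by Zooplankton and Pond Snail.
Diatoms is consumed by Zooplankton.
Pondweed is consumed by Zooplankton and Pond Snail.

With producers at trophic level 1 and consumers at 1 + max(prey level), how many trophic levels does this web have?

3

Producers (level 1): Diatoms, Pondweed, Duckweed, Cattail.
Pondweed → Pond Snail → Minnow gives Minnow level 3.
No species has a prey at level 3, so no species reaches level 4.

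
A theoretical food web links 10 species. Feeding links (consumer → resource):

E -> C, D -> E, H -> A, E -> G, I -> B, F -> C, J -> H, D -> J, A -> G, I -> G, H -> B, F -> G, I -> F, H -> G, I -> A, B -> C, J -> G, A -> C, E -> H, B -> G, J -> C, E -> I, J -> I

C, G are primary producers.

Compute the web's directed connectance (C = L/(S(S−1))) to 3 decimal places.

The web has S = 10 species and L = 23 feeding links.
C = L / (S(S−1)) = 23 / 90 = 0.2556 ≈ 0.256.

C = 0.256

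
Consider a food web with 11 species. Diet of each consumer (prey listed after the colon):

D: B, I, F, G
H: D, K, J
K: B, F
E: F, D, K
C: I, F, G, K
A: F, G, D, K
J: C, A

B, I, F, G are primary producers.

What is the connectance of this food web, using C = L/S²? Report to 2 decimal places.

The web has S = 11 species and L = 22 feeding links.
C = L / S² = 22 / 121 = 0.1818 ≈ 0.18.

C = 0.18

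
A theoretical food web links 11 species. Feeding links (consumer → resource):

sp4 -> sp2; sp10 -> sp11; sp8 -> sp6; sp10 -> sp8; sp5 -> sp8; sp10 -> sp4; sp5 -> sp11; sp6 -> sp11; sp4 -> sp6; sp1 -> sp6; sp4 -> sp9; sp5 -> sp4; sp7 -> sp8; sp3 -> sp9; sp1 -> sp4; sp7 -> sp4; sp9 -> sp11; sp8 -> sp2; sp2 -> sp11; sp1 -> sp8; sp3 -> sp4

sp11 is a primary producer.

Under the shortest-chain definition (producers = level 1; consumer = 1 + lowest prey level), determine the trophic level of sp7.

Trophic level 4

sp11 is a producer → level 1.
sp2 eats sp11 → level 2.
sp4 eats sp2 → level 3.
sp7 eats sp4 → level 4.
No prey of sp7 is below level 3, so 4 is the minimum.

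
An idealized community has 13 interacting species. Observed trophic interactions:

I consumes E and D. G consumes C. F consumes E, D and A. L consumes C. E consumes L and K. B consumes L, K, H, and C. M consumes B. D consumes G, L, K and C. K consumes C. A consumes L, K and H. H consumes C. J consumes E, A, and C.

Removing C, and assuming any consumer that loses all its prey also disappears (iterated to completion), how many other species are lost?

12

Remove C.
Round 1: K (all prey gone), H (all prey gone), L (all prey gone), G (all prey gone) → extinct.
Round 2: D (all prey gone), E (all prey gone), A (all prey gone), B (all prey gone) → extinct.
Round 3: F (all prey gone), M (all prey gone), J (all prey gone), I (all prey gone) → extinct.
No further losses. Total secondary extinctions: 12.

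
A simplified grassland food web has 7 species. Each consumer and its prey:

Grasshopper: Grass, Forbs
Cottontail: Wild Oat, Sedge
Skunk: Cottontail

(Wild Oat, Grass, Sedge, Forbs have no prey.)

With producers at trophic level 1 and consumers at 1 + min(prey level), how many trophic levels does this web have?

Producers (level 1): Wild Oat, Grass, Sedge, Forbs.
Following each consumer down to its lowest-level prey: Wild Oat → Cottontail → Skunk (levels 1 through 3).
All prey of Skunk (Cottontail 2) are at level 2 or above, so Skunk is at level 1 + 2 = 3.
Every consumer has at least one prey at level 2 or below, so none exceeds level 3.

3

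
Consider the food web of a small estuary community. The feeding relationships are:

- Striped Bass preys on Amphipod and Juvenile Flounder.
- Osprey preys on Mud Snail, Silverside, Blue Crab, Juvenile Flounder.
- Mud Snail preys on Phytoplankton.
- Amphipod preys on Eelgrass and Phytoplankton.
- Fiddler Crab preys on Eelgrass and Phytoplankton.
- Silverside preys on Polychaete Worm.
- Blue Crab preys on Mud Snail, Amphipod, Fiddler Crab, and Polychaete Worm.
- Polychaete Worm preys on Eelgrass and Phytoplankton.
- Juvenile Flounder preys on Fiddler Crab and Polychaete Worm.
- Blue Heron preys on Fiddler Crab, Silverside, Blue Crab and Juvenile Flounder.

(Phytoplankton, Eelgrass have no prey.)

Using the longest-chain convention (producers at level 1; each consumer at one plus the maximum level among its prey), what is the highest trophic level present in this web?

Producers (level 1): Phytoplankton, Eelgrass.
Phytoplankton → Polychaete Worm → Silverside → Blue Heron gives Blue Heron level 4.
No species has a prey at level 4, so no species reaches level 5.

4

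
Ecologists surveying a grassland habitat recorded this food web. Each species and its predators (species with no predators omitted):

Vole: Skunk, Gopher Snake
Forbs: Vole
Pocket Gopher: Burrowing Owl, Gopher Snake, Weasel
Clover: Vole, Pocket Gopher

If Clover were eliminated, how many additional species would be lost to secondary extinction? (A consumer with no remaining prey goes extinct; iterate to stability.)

3

Remove Clover.
Round 1: Pocket Gopher (all prey gone) → extinct.
Round 2: Burrowing Owl (all prey gone), Weasel (all prey gone) → extinct.
No further losses. Total secondary extinctions: 3.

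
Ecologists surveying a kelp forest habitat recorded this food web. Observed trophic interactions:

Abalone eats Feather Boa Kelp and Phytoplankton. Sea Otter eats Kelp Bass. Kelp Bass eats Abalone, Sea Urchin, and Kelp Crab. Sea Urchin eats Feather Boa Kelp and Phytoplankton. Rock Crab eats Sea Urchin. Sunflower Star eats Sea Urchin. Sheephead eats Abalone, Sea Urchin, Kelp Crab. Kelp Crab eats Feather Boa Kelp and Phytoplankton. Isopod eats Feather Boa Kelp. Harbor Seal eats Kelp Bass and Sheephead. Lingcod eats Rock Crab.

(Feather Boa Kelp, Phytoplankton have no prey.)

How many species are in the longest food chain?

4 species

One longest chain: Feather Boa Kelp → Kelp Crab → Sheephead → Harbor Seal.
It has 4 species and 3 links.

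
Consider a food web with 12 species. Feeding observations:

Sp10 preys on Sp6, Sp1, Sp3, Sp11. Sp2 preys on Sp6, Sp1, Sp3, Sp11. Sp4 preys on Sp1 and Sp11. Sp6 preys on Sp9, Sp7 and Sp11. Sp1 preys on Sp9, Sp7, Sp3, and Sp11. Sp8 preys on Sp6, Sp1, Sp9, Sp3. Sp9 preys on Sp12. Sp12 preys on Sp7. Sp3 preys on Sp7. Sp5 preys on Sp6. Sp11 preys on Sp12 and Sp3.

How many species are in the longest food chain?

One longest chain: Sp7 → Sp12 → Sp9 → Sp6 → Sp8.
It has 5 species and 4 links.

5 species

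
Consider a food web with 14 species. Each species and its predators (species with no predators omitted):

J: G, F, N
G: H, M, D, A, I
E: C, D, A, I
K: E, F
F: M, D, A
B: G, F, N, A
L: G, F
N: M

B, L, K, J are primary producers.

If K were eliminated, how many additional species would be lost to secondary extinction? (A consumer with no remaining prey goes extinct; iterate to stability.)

Remove K.
Round 1: E (all prey gone) → extinct.
Round 2: C (all prey gone) → extinct.
No further losses. Total secondary extinctions: 2.

2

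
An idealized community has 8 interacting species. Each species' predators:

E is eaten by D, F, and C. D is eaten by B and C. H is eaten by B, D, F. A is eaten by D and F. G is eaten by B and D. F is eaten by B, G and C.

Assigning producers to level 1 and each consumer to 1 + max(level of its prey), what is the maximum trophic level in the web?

Producers (level 1): H, A, E.
H → F → G → D → C gives C level 5.
No species has a prey at level 5, so no species reaches level 6.

5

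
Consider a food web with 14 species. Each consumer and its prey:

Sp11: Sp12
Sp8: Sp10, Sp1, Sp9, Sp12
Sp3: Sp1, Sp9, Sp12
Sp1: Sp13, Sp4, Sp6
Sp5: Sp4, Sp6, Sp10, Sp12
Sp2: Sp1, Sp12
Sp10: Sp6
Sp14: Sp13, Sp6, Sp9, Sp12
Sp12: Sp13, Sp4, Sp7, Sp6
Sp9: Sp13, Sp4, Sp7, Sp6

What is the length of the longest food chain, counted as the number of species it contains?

One longest chain: Sp6 → Sp10 → Sp8.
It has 3 species and 2 links.

3 species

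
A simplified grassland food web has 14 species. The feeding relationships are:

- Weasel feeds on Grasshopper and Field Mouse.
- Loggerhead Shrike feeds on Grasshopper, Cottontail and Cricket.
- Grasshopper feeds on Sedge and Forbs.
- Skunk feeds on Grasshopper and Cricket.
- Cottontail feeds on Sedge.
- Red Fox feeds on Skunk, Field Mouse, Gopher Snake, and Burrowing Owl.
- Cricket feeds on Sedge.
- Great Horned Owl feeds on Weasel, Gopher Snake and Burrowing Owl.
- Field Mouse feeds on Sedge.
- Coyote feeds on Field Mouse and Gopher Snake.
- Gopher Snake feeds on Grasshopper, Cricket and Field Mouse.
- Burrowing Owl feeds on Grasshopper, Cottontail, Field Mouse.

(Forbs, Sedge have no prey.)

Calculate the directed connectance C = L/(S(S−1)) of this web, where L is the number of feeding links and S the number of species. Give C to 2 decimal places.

The web has S = 14 species and L = 27 feeding links.
C = L / (S(S−1)) = 27 / 182 = 0.1484 ≈ 0.15.

C = 0.15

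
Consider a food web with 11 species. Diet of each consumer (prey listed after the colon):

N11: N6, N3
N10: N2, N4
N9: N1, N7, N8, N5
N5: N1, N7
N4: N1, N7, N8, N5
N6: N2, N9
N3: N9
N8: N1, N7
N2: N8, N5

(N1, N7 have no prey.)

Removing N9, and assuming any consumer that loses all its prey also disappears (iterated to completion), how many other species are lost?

1

Remove N9.
Round 1: N3 (all prey gone) → extinct.
No further losses. Total secondary extinctions: 1.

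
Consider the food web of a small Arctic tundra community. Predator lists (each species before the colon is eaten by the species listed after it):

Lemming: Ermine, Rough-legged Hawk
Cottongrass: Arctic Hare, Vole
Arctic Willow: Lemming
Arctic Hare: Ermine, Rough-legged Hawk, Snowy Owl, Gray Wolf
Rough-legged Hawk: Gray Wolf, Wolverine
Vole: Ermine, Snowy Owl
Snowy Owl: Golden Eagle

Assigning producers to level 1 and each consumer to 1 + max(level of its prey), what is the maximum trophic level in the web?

Producers (level 1): Arctic Willow, Cottongrass.
Arctic Willow → Lemming → Rough-legged Hawk → Gray Wolf gives Gray Wolf level 4.
No species has a prey at level 4, so no species reaches level 5.

4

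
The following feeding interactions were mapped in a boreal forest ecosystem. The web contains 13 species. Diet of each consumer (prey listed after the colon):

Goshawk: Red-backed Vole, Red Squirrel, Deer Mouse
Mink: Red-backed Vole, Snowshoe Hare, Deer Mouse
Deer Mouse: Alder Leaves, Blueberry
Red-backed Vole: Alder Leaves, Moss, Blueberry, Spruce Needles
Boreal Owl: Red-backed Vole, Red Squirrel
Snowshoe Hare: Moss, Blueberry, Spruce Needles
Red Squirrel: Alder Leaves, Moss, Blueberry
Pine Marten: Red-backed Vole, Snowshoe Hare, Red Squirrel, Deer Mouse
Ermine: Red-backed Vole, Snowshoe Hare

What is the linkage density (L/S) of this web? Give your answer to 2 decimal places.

L/S = 2.00

There are L = 26 links among S = 13 species.
L/S = 26/13 = 2.0000 ≈ 2.00.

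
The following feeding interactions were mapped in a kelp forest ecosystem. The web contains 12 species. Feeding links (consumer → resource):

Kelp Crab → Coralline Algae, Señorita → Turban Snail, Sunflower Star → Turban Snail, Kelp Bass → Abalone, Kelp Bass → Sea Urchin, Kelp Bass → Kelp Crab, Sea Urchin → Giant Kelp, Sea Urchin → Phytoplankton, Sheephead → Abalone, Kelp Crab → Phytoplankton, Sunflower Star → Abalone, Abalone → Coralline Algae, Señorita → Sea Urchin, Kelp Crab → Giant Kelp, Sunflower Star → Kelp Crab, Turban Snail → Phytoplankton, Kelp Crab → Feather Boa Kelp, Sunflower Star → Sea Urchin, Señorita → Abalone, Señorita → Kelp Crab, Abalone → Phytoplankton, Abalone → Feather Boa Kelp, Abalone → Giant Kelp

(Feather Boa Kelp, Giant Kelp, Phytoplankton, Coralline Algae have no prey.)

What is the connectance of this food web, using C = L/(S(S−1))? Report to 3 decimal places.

C = 0.174

The web has S = 12 species and L = 23 feeding links.
C = L / (S(S−1)) = 23 / 132 = 0.1742 ≈ 0.174.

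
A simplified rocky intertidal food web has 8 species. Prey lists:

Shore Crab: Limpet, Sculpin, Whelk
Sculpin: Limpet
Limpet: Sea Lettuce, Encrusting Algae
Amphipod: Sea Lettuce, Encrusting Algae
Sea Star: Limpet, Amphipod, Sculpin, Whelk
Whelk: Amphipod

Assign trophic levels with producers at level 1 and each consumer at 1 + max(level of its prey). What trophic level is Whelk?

Sea Lettuce is a producer → level 1.
Amphipod eats Sea Lettuce (level 1); other prey at levels: Encrusting Algae 1 → level 2.
Whelk eats Amphipod → level 3.

Trophic level 3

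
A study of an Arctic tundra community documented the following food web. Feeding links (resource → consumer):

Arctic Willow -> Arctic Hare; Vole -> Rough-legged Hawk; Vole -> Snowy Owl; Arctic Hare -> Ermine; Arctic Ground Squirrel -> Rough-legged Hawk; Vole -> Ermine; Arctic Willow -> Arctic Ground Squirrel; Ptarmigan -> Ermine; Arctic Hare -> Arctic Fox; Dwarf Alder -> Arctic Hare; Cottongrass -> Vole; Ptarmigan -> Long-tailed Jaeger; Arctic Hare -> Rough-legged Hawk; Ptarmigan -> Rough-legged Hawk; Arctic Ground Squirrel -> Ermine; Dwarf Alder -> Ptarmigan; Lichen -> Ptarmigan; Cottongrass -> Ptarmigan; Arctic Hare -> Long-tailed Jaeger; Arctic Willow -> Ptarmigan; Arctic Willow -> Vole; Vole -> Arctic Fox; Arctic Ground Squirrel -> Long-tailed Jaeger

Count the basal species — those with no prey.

Basal species (no prey listed): Arctic Willow, Cottongrass, Lichen, Dwarf Alder.
Count: 4.

4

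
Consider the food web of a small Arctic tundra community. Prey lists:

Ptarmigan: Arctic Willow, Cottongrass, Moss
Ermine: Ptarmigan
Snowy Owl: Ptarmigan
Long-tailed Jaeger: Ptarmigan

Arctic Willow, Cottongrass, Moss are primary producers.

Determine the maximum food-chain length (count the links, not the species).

2 links

One longest chain: Arctic Willow → Ptarmigan → Long-tailed Jaeger.
It has 3 species and 2 links.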